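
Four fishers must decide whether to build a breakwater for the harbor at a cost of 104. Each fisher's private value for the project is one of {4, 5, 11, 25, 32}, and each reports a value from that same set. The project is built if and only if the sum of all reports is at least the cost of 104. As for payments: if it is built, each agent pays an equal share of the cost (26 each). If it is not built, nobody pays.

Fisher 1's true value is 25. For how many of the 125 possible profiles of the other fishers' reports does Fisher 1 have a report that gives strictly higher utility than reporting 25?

7

Others report (25, 25, 32): truth gives -1; report 4 gives 0 > -1. Violating.
Others report (25, 32, 25): truth gives -1; report 4 gives 0 > -1. Violating.
Others report (25, 32, 32): truth gives -1; report 4 gives 0 > -1. Violating.
Others report (32, 25, 25): truth gives -1; report 4 gives 0 > -1. Violating.
Others report (4, 4, 4): truth gives 0; no alternative beats it.
Others report (4, 4, 5): truth gives 0; no alternative beats it.
(Checking all 125 profiles: 7 have a profitable deviation, 118 do not.)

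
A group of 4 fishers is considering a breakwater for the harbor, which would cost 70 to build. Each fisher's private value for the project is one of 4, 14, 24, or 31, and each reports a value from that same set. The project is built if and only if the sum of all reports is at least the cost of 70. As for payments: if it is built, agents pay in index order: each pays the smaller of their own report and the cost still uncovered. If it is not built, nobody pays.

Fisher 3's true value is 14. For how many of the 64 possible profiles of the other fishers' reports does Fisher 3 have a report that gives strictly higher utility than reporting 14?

Others report (4, 31, 31): truth gives 0; report 4 gives 10 > 0. Violating.
Others report (14, 24, 31): truth gives 0; report 4 gives 10 > 0. Violating.
Others report (14, 31, 24): truth gives 0; report 4 gives 10 > 0. Violating.
Others report (14, 31, 31): truth gives 0; report 4 gives 10 > 0. Violating.
Others report (4, 4, 4): truth gives 0; no alternative beats it.
Others report (4, 4, 14): truth gives 0; no alternative beats it.
(Checking all 64 profiles: 20 have a profitable deviation, 44 do not.)

20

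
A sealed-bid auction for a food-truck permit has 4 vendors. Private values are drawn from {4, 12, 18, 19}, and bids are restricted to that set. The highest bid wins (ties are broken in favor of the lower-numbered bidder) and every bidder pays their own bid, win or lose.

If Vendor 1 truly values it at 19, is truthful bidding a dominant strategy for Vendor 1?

Consider the case where Vendor 2 bids 4, Vendor 3 bids 4 and Vendor 4 bids 4.
Truthful bid 19: wins, pays 19, utility 19 - 19 = 0.
Bid 4 instead: wins, pays 4, utility 19 - 4 = 15.
Since 15 > 0, bidding 4 is strictly better here, so truthful bidding is not dominant.

No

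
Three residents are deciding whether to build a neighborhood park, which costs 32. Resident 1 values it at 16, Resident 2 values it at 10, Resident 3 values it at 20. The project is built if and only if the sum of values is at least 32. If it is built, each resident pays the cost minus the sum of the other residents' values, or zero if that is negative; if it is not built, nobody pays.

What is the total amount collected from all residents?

8

Total value 46 ≥ cost 32, so it is built.
Resident 1: others sum to 30; max(0, 32 - 30) = 2.
Resident 2: others sum to 36; max(0, 32 - 36) = 0.
Resident 3: others sum to 26; max(0, 32 - 26) = 6.
Total collected = 2 + 0 + 6 = 8.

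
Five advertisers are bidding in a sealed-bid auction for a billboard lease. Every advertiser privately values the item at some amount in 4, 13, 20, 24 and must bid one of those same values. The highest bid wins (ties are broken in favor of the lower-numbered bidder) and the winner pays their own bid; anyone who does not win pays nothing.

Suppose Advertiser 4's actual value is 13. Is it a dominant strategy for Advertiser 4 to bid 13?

Yes

Check each profile of the others' bids and compare truth against every alternative bid.
Others bid (4, 4, 4, 4): truth gives 0, best alternative gives 0.
Others bid (4, 4, 4, 13): truth gives 0, best alternative gives 0.
Others bid (4, 4, 4, 20): truth gives 0, best alternative gives 0.
Others bid (4, 4, 4, 24): truth gives 0, best alternative gives 0.
Others bid (4, 4, 13, 4): truth gives 0, best alternative gives 0.
Others bid (4, 4, 13, 13): truth gives 0, best alternative gives 0.
(Remaining 250 profiles checked similarly; truth is weakly best in each.)
In every case the truthful bid is at least as good as any alternative, so it is a dominant strategy.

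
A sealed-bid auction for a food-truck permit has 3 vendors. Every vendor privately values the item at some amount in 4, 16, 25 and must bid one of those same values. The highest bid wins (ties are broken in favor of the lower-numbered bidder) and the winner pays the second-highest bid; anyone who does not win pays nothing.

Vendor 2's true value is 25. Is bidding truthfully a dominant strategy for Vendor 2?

Check each profile of the others' bids and compare truth against every alternative bid.
Others bid (16, 4): truth gives 9, best alternative gives 0.
Others bid (16, 16): truth gives 9, best alternative gives 0.
Others bid (4, 4): truth gives 21, best alternative gives 21.
Others bid (4, 16): truth gives 9, best alternative gives 9.
Others bid (4, 25): truth gives 0, best alternative gives 0.
Others bid (16, 25): truth gives 0, best alternative gives 0.
(Remaining 3 profiles checked similarly; truth is weakly best in each.)
In every case the truthful bid is at least as good as any alternative, so it is a dominant strategy.

Yes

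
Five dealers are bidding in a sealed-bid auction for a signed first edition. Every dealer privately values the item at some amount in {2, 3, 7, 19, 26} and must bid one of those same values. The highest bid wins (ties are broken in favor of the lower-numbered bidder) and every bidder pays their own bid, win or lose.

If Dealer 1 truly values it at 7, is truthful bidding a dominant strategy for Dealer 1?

Consider the case where Dealer 2 bids 2, Dealer 3 bids 2, Dealer 4 bids 2 and Dealer 5 bids 2.
Truthful bid 7: wins, pays 7, utility 7 - 7 = 0.
Bid 2 instead: wins, pays 2, utility 7 - 2 = 5.
Since 5 > 0, bidding 2 is strictly better here, so truthful bidding is not dominant.

No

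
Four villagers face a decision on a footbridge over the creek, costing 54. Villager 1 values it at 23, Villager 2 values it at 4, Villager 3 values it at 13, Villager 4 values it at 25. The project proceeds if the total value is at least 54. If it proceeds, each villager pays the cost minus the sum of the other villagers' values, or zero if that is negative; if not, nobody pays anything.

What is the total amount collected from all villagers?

28

Total value 65 ≥ cost 54, so it is built.
Villager 1: others sum to 42; max(0, 54 - 42) = 12.
Villager 2: others sum to 61; max(0, 54 - 61) = 0.
Villager 3: others sum to 52; max(0, 54 - 52) = 2.
Villager 4: others sum to 40; max(0, 54 - 40) = 14.
Total collected = 12 + 0 + 2 + 14 = 28.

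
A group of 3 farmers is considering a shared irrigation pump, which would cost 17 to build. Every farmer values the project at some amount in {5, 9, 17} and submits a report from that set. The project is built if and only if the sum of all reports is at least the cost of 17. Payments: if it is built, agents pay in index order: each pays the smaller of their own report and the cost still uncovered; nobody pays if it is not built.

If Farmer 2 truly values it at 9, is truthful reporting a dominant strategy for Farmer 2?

No

Consider the case where Farmer 1 reports 5 and Farmer 3 reports 9.
Truthful report 9: project built, pays 9, utility 9 - 9 = 0.
Report 5 instead: project built, pays 5, utility 9 - 5 = 4.
Since 4 > 0, reporting 5 is strictly better here, so truthful reporting is not dominant.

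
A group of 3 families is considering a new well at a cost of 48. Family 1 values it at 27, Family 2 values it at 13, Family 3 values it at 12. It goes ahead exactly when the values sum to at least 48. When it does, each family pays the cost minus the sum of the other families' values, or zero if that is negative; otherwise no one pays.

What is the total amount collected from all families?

40

Total value 52 ≥ cost 48, so it is built.
Family 1: others sum to 25; max(0, 48 - 25) = 23.
Family 2: others sum to 39; max(0, 48 - 39) = 9.
Family 3: others sum to 40; max(0, 48 - 40) = 8.
Total collected = 23 + 9 + 8 = 40.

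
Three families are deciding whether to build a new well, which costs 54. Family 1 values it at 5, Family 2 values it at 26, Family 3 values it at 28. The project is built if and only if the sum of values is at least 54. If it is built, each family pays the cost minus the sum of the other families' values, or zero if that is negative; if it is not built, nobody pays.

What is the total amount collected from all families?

44

Total value 59 ≥ cost 54, so it is built.
Family 1: others sum to 54; max(0, 54 - 54) = 0.
Family 2: others sum to 33; max(0, 54 - 33) = 21.
Family 3: others sum to 31; max(0, 54 - 31) = 23.
Total collected = 0 + 21 + 23 = 44.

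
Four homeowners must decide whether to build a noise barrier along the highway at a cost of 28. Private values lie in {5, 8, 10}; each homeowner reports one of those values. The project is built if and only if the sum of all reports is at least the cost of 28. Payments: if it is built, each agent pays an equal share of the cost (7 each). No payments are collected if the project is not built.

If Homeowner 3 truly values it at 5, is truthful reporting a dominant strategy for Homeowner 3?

Yes

Check each profile of the others' reports and compare truth against every alternative report.
Others report (5, 5, 10): truth gives 0, best alternative gives -2.
Others report (5, 8, 8): truth gives 0, best alternative gives -2.
Others report (5, 10, 5): truth gives 0, best alternative gives -2.
Others report (8, 5, 8): truth gives 0, best alternative gives -2.
Others report (8, 8, 5): truth gives 0, best alternative gives -2.
Others report (10, 5, 5): truth gives 0, best alternative gives -2.
(Remaining 21 profiles checked similarly; truth is weakly best in each.)
In every case the truthful report is at least as good as any alternative, so it is a dominant strategy.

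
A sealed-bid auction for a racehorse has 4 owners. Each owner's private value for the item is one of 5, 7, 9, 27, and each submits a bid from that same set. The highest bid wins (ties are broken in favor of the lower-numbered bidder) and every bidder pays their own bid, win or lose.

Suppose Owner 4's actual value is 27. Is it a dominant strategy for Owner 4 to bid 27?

No

Consider the case where Owner 1 bids 5, Owner 2 bids 5 and Owner 3 bids 5.
Truthful bid 27: wins, pays 27, utility 27 - 27 = 0.
Bid 7 instead: wins, pays 7, utility 27 - 7 = 20.
Since 20 > 0, bidding 7 is strictly better here, so truthful bidding is not dominant.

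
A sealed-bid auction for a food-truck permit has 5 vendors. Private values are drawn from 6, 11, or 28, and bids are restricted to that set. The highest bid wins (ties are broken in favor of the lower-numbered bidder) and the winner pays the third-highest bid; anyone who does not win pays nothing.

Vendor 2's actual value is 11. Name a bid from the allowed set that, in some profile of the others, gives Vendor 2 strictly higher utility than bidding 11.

28

Suppose Vendor 1 bids 6, Vendor 3 bids 6, Vendor 4 bids 6 and Vendor 5 bids 28.
Bid 11: loses, pays 0, utility 0.
Bid 28: wins, pays 6, utility 11 - 6 = 5.
So bidding 28 beats truth here (5 > 0).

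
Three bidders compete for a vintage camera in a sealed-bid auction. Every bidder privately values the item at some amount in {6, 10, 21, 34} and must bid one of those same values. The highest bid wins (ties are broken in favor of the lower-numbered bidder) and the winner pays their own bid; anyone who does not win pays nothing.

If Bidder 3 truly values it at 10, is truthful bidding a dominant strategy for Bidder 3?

Check each profile of the others' bids and compare truth against every alternative bid.
Others bid (6, 6): truth gives 0, best alternative gives 0.
Others bid (6, 10): truth gives 0, best alternative gives 0.
Others bid (6, 21): truth gives 0, best alternative gives 0.
Others bid (6, 34): truth gives 0, best alternative gives 0.
Others bid (10, 6): truth gives 0, best alternative gives 0.
Others bid (10, 10): truth gives 0, best alternative gives 0.
(Remaining 10 profiles checked similarly; truth is weakly best in each.)
In every case the truthful bid is at least as good as any alternative, so it is a dominant strategy.

Yes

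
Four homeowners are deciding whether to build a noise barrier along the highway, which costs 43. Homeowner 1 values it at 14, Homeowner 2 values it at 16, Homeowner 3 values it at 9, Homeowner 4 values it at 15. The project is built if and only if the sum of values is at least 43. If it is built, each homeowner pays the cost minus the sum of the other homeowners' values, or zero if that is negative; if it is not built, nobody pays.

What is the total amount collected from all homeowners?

Total value 54 ≥ cost 43, so it is built.
Homeowner 1: others sum to 40; max(0, 43 - 40) = 3.
Homeowner 2: others sum to 38; max(0, 43 - 38) = 5.
Homeowner 3: others sum to 45; max(0, 43 - 45) = 0.
Homeowner 4: others sum to 39; max(0, 43 - 39) = 4.
Total collected = 3 + 5 + 0 + 4 = 12.

12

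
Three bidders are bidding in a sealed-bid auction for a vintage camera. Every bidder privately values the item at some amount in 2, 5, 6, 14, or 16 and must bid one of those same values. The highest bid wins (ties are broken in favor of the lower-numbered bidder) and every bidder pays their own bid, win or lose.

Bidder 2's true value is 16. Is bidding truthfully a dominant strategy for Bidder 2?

Consider the case where Bidder 1 bids 2 and Bidder 3 bids 2.
Truthful bid 16: wins, pays 16, utility 16 - 16 = 0.
Bid 5 instead: wins, pays 5, utility 16 - 5 = 11.
Since 11 > 0, bidding 5 is strictly better here, so truthful bidding is not dominant.

No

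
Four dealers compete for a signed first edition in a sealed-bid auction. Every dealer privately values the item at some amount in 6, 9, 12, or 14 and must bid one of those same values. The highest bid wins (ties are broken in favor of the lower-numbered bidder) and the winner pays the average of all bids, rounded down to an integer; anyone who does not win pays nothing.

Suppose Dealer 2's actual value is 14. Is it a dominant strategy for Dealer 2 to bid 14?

Consider the case where Dealer 1 bids 6, Dealer 3 bids 6 and Dealer 4 bids 6.
Truthful bid 14: wins, pays 8, utility 14 - 8 = 6.
Bid 9 instead: wins, pays 6, utility 14 - 6 = 8.
Since 8 > 6, bidding 9 is strictly better here, so truthful bidding is not dominant.

No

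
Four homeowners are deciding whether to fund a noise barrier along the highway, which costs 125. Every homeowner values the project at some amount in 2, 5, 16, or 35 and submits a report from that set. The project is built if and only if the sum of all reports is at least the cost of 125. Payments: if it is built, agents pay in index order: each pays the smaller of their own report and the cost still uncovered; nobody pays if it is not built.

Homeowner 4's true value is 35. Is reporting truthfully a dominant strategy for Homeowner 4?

Yes

Check each profile of the others' reports and compare truth against every alternative report.
Others report (35, 35, 35): truth gives 15, best alternative gives 0.
Others report (2, 2, 2): truth gives 0, best alternative gives 0.
Others report (2, 2, 5): truth gives 0, best alternative gives 0.
Others report (2, 2, 16): truth gives 0, best alternative gives 0.
Others report (2, 2, 35): truth gives 0, best alternative gives 0.
Others report (2, 5, 2): truth gives 0, best alternative gives 0.
(Remaining 58 profiles checked similarly; truth is weakly best in each.)
In every case the truthful report is at least as good as any alternative, so it is a dominant strategy.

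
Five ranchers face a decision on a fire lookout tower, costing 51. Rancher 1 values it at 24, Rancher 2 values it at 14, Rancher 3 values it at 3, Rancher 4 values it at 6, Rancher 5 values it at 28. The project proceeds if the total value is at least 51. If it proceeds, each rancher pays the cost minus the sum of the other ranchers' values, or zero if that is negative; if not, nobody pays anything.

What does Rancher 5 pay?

Total value 75 ≥ cost 51, so the project is built.
The other ranchers' values sum to 47.
Cost minus that sum is 51 - 47 = 4.

4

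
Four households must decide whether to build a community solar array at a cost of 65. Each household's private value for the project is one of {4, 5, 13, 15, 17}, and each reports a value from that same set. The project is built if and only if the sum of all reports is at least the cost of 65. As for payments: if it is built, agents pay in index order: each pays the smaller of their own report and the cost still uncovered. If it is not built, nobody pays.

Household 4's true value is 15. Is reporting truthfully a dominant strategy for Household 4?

Check each profile of the others' reports and compare truth against every alternative report.
Others report (17, 17, 17): truth gives 1, best alternative gives 1.
Others report (4, 4, 4): truth gives 0, best alternative gives 0.
Others report (4, 4, 5): truth gives 0, best alternative gives 0.
Others report (4, 4, 13): truth gives 0, best alternative gives 0.
Others report (4, 4, 15): truth gives 0, best alternative gives 0.
Others report (4, 4, 17): truth gives 0, best alternative gives 0.
(Remaining 119 profiles checked similarly; truth is weakly best in each.)
In every case the truthful report is at least as good as any alternative, so it is a dominant strategy.

Yes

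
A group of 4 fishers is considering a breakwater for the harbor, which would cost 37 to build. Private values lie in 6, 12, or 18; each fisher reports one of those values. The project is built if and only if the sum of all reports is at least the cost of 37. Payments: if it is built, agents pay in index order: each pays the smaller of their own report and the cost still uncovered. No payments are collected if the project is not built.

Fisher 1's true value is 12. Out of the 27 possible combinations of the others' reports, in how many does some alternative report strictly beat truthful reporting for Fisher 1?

17

Others report (6, 12, 18): truth gives 0; report 6 gives 6 > 0. Violating.
Others report (6, 18, 12): truth gives 0; report 6 gives 6 > 0. Violating.
Others report (6, 18, 18): truth gives 0; report 6 gives 6 > 0. Violating.
Others report (12, 6, 18): truth gives 0; report 6 gives 6 > 0. Violating.
Others report (6, 6, 6): truth gives 0; no alternative beats it.
Others report (6, 6, 12): truth gives 0; no alternative beats it.
(Checking all 27 profiles: 17 have a profitable deviation, 10 do not.)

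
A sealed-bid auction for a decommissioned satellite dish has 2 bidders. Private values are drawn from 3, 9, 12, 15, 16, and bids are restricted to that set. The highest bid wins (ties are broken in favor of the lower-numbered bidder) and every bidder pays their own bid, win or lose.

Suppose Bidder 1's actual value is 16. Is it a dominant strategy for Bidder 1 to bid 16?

No

Consider the case where Bidder 2 bids 3.
Truthful bid 16: wins, pays 16, utility 16 - 16 = 0.
Bid 3 instead: wins, pays 3, utility 16 - 3 = 13.
Since 13 > 0, bidding 3 is strictly better here, so truthful bidding is not dominant.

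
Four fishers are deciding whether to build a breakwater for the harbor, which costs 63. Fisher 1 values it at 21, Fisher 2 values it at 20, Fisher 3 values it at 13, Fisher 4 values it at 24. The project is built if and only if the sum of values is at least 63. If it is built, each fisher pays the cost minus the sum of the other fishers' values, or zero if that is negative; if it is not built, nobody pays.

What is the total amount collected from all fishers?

Total value 78 ≥ cost 63, so it is built.
Fisher 1: others sum to 57; max(0, 63 - 57) = 6.
Fisher 2: others sum to 58; max(0, 63 - 58) = 5.
Fisher 3: others sum to 65; max(0, 63 - 65) = 0.
Fisher 4: others sum to 54; max(0, 63 - 54) = 9.
Total collected = 6 + 5 + 0 + 9 = 20.

20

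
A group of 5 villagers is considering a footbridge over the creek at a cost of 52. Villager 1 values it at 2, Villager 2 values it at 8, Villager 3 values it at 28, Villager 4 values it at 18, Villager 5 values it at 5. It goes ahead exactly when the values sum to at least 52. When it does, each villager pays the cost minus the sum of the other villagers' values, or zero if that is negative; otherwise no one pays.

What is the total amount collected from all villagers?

28

Total value 61 ≥ cost 52, so it is built.
Villager 1: others sum to 59; max(0, 52 - 59) = 0.
Villager 2: others sum to 53; max(0, 52 - 53) = 0.
Villager 3: others sum to 33; max(0, 52 - 33) = 19.
Villager 4: others sum to 43; max(0, 52 - 43) = 9.
Villager 5: others sum to 56; max(0, 52 - 56) = 0.
Total collected = 0 + 0 + 19 + 9 + 0 = 28.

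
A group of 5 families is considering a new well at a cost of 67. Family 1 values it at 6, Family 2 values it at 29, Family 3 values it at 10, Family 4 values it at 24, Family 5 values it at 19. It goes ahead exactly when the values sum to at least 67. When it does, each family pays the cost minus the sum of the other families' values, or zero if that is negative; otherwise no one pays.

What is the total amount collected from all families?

Total value 88 ≥ cost 67, so it is built.
Family 1: others sum to 82; max(0, 67 - 82) = 0.
Family 2: others sum to 59; max(0, 67 - 59) = 8.
Family 3: others sum to 78; max(0, 67 - 78) = 0.
Family 4: others sum to 64; max(0, 67 - 64) = 3.
Family 5: others sum to 69; max(0, 67 - 69) = 0.
Total collected = 0 + 8 + 0 + 3 + 0 = 11.

11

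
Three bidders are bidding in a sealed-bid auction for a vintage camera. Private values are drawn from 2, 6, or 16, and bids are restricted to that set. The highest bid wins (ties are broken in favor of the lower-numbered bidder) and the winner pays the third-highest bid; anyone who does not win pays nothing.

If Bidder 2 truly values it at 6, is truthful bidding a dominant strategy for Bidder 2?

Consider the case where Bidder 1 bids 2 and Bidder 3 bids 16.
Truthful bid 6: loses, pays 0, utility 0.
Bid 16 instead: wins, pays 2, utility 6 - 2 = 4.
Since 4 > 0, bidding 16 is strictly better here, so truthful bidding is not dominant.

No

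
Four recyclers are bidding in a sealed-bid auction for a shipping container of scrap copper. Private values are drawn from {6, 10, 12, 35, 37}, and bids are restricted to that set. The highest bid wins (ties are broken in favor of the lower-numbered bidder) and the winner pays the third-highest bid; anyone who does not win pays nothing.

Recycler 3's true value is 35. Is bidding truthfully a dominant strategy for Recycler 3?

Consider the case where Recycler 1 bids 6, Recycler 2 bids 6 and Recycler 4 bids 37.
Truthful bid 35: loses, pays 0, utility 0.
Bid 37 instead: wins, pays 6, utility 35 - 6 = 29.
Since 29 > 0, bidding 37 is strictly better here, so truthful bidding is not dominant.

No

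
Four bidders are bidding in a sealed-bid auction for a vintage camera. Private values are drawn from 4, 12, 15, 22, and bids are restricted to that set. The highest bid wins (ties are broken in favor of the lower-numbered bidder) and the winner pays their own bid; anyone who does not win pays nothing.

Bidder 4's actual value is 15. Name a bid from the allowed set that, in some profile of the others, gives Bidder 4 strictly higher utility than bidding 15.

Suppose Bidder 1 bids 4, Bidder 2 bids 4 and Bidder 3 bids 4.
Bid 15: wins, pays 15, utility 15 - 15 = 0.
Bid 12: wins, pays 12, utility 15 - 12 = 3.
So bidding 12 beats truth here (3 > 0).

12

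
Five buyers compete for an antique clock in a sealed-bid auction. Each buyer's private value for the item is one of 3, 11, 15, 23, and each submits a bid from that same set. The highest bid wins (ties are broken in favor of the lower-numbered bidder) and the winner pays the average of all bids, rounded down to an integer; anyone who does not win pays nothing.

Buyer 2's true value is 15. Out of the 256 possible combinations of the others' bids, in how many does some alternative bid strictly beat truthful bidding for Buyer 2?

Others bid (3, 3, 3, 3): truth gives 10; bid 11 gives 11 > 10. Violating.
Others bid (3, 3, 3, 11): truth gives 8; bid 11 gives 9 > 8. Violating.
Others bid (3, 3, 3, 23): truth gives 0; bid 23 gives 4 > 0. Violating.
Others bid (3, 3, 11, 3): truth gives 8; bid 11 gives 9 > 8. Violating.
Others bid (3, 3, 3, 15): truth gives 8; no alternative beats it.
Others bid (3, 3, 11, 15): truth gives 6; no alternative beats it.
(Checking all 256 profiles: 58 have a profitable deviation, 198 do not.)

58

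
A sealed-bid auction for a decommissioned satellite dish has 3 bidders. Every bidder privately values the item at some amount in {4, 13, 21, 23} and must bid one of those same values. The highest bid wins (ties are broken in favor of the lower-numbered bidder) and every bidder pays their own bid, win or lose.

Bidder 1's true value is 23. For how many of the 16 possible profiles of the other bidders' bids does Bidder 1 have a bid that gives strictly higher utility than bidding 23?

9

Others bid (4, 4): truth gives 0; bid 4 gives 19 > 0. Violating.
Others bid (4, 13): truth gives 0; bid 13 gives 10 > 0. Violating.
Others bid (4, 21): truth gives 0; bid 21 gives 2 > 0. Violating.
Others bid (13, 4): truth gives 0; bid 13 gives 10 > 0. Violating.
Others bid (4, 23): truth gives 0; no alternative beats it.
Others bid (13, 23): truth gives 0; no alternative beats it.
(Checking all 16 profiles: 9 have a profitable deviation, 7 do not.)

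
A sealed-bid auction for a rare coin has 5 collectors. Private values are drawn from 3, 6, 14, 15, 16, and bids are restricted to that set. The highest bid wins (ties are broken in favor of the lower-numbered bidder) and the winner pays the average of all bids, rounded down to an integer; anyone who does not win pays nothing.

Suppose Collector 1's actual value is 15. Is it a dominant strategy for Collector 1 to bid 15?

Consider the case where Collector 2 bids 3, Collector 3 bids 3, Collector 4 bids 3 and Collector 5 bids 3.
Truthful bid 15: wins, pays 5, utility 15 - 5 = 10.
Bid 3 instead: wins, pays 3, utility 15 - 3 = 12.
Since 12 > 10, bidding 3 is strictly better here, so truthful bidding is not dominant.

No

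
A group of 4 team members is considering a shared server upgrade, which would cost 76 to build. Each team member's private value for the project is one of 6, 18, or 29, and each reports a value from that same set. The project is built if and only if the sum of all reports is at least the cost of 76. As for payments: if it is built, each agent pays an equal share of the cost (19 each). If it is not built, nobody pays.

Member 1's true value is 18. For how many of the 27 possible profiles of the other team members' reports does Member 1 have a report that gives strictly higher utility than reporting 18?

6

Others report (6, 29, 29): truth gives -1; report 6 gives 0 > -1. Violating.
Others report (18, 18, 29): truth gives -1; report 6 gives 0 > -1. Violating.
Others report (18, 29, 18): truth gives -1; report 6 gives 0 > -1. Violating.
Others report (29, 6, 29): truth gives -1; report 6 gives 0 > -1. Violating.
Others report (6, 6, 6): truth gives 0; no alternative beats it.
Others report (6, 6, 18): truth gives 0; no alternative beats it.
(Checking all 27 profiles: 6 have a profitable deviation, 21 do not.)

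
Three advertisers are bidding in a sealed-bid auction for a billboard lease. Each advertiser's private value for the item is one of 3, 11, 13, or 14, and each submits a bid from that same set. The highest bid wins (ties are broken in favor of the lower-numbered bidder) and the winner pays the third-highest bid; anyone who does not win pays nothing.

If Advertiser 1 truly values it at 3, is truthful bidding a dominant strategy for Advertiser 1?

Check each profile of the others' bids and compare truth against every alternative bid.
Others bid (11, 11): truth gives 0, best alternative gives -8.
Others bid (3, 3): truth gives 0, best alternative gives 0.
Others bid (3, 11): truth gives 0, best alternative gives 0.
Others bid (3, 13): truth gives 0, best alternative gives 0.
Others bid (3, 14): truth gives 0, best alternative gives 0.
Others bid (11, 3): truth gives 0, best alternative gives 0.
(Remaining 10 profiles checked similarly; truth is weakly best in each.)
In every case the truthful bid is at least as good as any alternative, so it is a dominant strategy.

Yes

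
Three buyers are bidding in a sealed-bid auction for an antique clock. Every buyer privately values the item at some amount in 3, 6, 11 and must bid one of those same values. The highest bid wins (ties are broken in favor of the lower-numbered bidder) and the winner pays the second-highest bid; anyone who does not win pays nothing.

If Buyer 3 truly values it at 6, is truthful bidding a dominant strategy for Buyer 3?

Yes

Check each profile of the others' bids and compare truth against every alternative bid.
Others bid (3, 3): truth gives 3, best alternative gives 3.
Others bid (3, 6): truth gives 0, best alternative gives 0.
Others bid (3, 11): truth gives 0, best alternative gives 0.
Others bid (6, 3): truth gives 0, best alternative gives 0.
Others bid (6, 6): truth gives 0, best alternative gives 0.
Others bid (6, 11): truth gives 0, best alternative gives 0.
(Remaining 3 profiles checked similarly; truth is weakly best in each.)
In every case the truthful bid is at least as good as any alternative, so it is a dominant strategy.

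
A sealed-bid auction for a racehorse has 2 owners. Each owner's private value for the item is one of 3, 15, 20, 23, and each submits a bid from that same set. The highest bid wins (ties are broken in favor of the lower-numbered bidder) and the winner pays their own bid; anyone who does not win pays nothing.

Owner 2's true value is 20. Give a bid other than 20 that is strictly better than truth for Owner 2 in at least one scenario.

15

Suppose Owner 1 bids 3.
Bid 20: wins, pays 20, utility 20 - 20 = 0.
Bid 15: wins, pays 15, utility 20 - 15 = 5.
So bidding 15 beats truth here (5 > 0).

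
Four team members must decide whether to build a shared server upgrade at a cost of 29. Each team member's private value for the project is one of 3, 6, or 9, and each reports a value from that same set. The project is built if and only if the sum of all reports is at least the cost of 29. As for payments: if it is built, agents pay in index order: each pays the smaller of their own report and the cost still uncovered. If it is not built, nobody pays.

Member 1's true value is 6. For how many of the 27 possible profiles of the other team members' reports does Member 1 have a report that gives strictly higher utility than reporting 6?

1

Others report (9, 9, 9): truth gives 0; report 3 gives 3 > 0. Violating.
Others report (3, 3, 3): truth gives 0; no alternative beats it.
Others report (3, 3, 6): truth gives 0; no alternative beats it.
(Checking all 27 profiles: 1 has a profitable deviation, 26 do not.)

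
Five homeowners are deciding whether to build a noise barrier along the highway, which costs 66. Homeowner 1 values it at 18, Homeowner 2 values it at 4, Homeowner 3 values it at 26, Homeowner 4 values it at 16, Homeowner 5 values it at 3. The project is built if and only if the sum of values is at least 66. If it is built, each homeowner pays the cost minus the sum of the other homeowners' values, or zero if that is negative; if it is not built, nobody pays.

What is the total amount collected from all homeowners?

62

Total value 67 ≥ cost 66, so it is built.
Homeowner 1: others sum to 49; max(0, 66 - 49) = 17.
Homeowner 2: others sum to 63; max(0, 66 - 63) = 3.
Homeowner 3: others sum to 41; max(0, 66 - 41) = 25.
Homeowner 4: others sum to 51; max(0, 66 - 51) = 15.
Homeowner 5: others sum to 64; max(0, 66 - 64) = 2.
Total collected = 17 + 3 + 25 + 15 + 2 = 62.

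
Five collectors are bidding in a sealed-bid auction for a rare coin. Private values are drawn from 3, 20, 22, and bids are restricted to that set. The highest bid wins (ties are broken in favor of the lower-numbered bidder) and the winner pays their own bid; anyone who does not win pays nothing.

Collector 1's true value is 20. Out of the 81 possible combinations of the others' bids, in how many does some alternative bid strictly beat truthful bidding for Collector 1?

Others bid (3, 3, 3, 3): truth gives 0; bid 3 gives 17 > 0. Violating.
Others bid (3, 3, 3, 20): truth gives 0; no alternative beats it.
Others bid (3, 3, 3, 22): truth gives 0; no alternative beats it.
(Checking all 81 profiles: 1 has a profitable deviation, 80 do not.)

1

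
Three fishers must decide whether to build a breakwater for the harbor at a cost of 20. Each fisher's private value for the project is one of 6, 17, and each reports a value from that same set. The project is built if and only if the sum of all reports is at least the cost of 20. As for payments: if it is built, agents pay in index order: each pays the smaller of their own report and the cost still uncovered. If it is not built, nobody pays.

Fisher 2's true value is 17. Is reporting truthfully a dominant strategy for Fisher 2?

No

Consider the case where Fisher 1 reports 6 and Fisher 3 reports 17.
Truthful report 17: project built, pays 14, utility 17 - 14 = 3.
Report 6 instead: project built, pays 6, utility 17 - 6 = 11.
Since 11 > 3, reporting 6 is strictly better here, so truthful reporting is not dominant.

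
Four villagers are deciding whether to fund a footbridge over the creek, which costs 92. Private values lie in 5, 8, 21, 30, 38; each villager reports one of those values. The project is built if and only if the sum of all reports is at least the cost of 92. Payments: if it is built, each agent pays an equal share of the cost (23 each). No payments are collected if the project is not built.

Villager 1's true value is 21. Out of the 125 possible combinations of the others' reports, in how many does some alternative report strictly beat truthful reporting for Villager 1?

Others report (5, 30, 38): truth gives -2; report 5 gives 0 > -2. Violating.
Others report (5, 38, 30): truth gives -2; report 5 gives 0 > -2. Violating.
Others report (5, 38, 38): truth gives -2; report 5 gives 0 > -2. Violating.
Others report (8, 30, 38): truth gives -2; report 5 gives 0 > -2. Violating.
Others report (5, 5, 5): truth gives 0; no alternative beats it.
Others report (5, 5, 8): truth gives 0; no alternative beats it.
(Checking all 125 profiles: 27 have a profitable deviation, 98 do not.)

27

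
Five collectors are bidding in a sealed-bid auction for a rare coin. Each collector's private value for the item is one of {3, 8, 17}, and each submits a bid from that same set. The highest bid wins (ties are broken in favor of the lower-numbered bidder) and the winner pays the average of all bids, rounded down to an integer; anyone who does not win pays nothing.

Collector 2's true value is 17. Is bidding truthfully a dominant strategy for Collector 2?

Consider the case where Collector 1 bids 3, Collector 3 bids 3, Collector 4 bids 3 and Collector 5 bids 3.
Truthful bid 17: wins, pays 5, utility 17 - 5 = 12.
Bid 8 instead: wins, pays 4, utility 17 - 4 = 13.
Since 13 > 12, bidding 8 is strictly better here, so truthful bidding is not dominant.

No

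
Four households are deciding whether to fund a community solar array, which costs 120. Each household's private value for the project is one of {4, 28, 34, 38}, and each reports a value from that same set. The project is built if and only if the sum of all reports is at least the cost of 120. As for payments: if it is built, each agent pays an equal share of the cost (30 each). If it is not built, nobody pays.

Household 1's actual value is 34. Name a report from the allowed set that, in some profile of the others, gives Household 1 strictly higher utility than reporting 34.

38

Suppose Household 2 reports 28, Household 3 reports 28 and Household 4 reports 28.
Report 34: project not built, utility 0.
Report 38: project built, pays 30, utility 34 - 30 = 4.
So reporting 38 beats truth here (4 > 0).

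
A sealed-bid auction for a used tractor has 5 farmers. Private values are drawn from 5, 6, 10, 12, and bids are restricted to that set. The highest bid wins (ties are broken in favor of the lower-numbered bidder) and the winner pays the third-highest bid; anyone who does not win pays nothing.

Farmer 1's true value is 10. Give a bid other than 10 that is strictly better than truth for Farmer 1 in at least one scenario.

Suppose Farmer 2 bids 5, Farmer 3 bids 5, Farmer 4 bids 5 and Farmer 5 bids 12.
Bid 10: loses, pays 0, utility 0.
Bid 12: wins, pays 5, utility 10 - 5 = 5.
So bidding 12 beats truth here (5 > 0).

12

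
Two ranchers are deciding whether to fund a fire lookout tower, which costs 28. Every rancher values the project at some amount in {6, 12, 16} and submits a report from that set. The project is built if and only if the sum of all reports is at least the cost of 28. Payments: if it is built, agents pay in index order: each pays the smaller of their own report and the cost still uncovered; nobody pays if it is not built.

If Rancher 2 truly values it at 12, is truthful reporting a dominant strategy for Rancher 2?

Check each profile of the others' reports and compare truth against every alternative report.
Others report (6): truth gives 0, best alternative gives 0.
Others report (12): truth gives 0, best alternative gives 0.
Others report (16): truth gives 0, best alternative gives 0.
In every case the truthful report is at least as good as any alternative, so it is a dominant strategy.

Yes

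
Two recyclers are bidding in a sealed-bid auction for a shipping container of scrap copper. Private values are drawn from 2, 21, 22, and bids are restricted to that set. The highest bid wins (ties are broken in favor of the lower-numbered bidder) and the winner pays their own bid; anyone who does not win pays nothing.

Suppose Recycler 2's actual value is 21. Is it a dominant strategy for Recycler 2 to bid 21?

Check each profile of the others' bids and compare truth against every alternative bid.
Others bid (2): truth gives 0, best alternative gives 0.
Others bid (21): truth gives 0, best alternative gives 0.
Others bid (22): truth gives 0, best alternative gives 0.
In every case the truthful bid is at least as good as any alternative, so it is a dominant strategy.

Yes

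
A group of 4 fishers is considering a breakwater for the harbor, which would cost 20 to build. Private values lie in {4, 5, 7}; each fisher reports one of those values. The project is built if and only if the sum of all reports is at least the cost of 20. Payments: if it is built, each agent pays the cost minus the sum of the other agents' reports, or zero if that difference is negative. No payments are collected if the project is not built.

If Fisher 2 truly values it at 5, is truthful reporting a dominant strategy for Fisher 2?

Check each profile of the others' reports and compare truth against every alternative report.
Others report (7, 7, 7): truth gives 5, best alternative gives 5.
Others report (5, 7, 7): truth gives 4, best alternative gives 4.
Others report (7, 5, 7): truth gives 4, best alternative gives 4.
Others report (7, 7, 5): truth gives 4, best alternative gives 4.
Others report (4, 7, 7): truth gives 3, best alternative gives 3.
Others report (7, 4, 7): truth gives 3, best alternative gives 3.
(Remaining 21 profiles checked similarly; truth is weakly best in each.)
In every case the truthful report is at least as good as any alternative, so it is a dominant strategy.

Yes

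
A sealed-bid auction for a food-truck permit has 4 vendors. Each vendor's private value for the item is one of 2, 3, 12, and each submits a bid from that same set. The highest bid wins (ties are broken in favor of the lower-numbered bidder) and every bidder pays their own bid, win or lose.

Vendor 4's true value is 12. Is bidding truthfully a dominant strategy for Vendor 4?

Consider the case where Vendor 1 bids 2, Vendor 2 bids 2 and Vendor 3 bids 2.
Truthful bid 12: wins, pays 12, utility 12 - 12 = 0.
Bid 3 instead: wins, pays 3, utility 12 - 3 = 9.
Since 9 > 0, bidding 3 is strictly better here, so truthful bidding is not dominant.

No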